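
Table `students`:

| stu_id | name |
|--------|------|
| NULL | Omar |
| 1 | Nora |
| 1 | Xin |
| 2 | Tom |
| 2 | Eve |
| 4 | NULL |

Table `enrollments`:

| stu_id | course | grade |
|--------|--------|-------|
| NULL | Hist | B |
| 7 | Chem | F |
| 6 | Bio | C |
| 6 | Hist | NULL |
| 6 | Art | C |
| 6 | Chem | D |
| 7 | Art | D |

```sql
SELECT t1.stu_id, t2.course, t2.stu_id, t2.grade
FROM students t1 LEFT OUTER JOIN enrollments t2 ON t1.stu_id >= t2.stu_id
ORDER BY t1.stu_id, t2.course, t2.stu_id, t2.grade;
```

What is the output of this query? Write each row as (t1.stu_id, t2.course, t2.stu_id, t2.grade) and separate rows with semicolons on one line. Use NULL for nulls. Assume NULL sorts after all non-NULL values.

LEFT JOIN keeps every row from `students`; unmatched rows get NULL for `enrollments`'s columns.
Matching on t1.stu_id >= t2.stu_id. A NULL in a compared column never satisfies the condition.
Matched pairs: 0; unmatched t1 rows kept: 6.

(1, NULL, NULL, NULL); (1, NULL, NULL, NULL); (2, NULL, NULL, NULL); (2, NULL, NULL, NULL); (4, NULL, NULL, NULL); (NULL, NULL, NULL, NULL)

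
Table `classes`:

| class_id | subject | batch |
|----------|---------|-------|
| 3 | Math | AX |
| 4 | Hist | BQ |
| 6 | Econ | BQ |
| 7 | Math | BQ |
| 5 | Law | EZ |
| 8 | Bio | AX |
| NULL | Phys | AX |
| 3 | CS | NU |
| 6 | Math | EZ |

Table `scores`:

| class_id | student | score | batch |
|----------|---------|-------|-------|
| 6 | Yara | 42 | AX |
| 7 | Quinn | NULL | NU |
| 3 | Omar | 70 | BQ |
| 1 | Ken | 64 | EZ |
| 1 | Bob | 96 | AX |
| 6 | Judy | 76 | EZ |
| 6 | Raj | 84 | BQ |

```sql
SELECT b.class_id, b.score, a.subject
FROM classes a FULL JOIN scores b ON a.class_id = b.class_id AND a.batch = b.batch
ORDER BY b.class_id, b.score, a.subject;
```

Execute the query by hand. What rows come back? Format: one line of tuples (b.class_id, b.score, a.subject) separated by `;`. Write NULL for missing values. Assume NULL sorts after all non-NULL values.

FULL OUTER JOIN keeps every row from both sides; unmatched rows get NULL for the other side's columns.
Matching on a.class_id = b.class_id AND a.batch = b.batch. A NULL in a compared column never satisfies the condition.
Matched pairs: 2; unmatched a rows kept: 7; unmatched b rows kept: 5.

(1, 64, NULL); (1, 96, NULL); (3, 70, NULL); (6, 42, NULL); (6, 76, Math); (6, 84, Econ); (7, NULL, NULL); (NULL, NULL, Bio); (NULL, NULL, CS); (NULL, NULL, Hist); (NULL, NULL, Law); (NULL, NULL, Math); (NULL, NULL, Math); (NULL, NULL, Phys)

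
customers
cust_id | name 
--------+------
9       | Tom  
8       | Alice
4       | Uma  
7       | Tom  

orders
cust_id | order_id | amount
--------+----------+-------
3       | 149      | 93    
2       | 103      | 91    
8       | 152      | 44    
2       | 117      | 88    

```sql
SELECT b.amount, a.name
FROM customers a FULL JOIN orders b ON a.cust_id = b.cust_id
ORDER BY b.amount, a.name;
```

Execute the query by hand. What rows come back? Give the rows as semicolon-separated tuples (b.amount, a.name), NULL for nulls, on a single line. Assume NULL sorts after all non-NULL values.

FULL OUTER JOIN keeps every row from both sides; unmatched rows get NULL for the other side's columns.
Matching on a.cust_id = b.cust_id.
Matched pairs: 1; unmatched a rows kept: 3; unmatched b rows kept: 3.

(44, Alice); (88, NULL); (91, NULL); (93, NULL); (NULL, Tom); (NULL, Tom); (NULL, Uma)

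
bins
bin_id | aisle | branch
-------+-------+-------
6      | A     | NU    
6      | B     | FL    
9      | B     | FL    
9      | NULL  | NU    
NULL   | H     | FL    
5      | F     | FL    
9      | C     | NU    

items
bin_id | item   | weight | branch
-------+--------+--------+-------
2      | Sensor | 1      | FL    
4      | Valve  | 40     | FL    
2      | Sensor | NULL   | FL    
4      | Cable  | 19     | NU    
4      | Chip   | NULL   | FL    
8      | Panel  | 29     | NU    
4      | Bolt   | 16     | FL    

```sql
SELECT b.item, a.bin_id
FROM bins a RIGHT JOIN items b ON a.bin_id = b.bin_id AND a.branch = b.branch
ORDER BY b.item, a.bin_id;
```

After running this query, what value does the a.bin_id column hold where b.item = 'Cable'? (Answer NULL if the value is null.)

NULL

RIGHT JOIN keeps every row from `items`; unmatched rows get NULL for `bins`'s columns.
Matching on a.bin_id = b.bin_id AND a.branch = b.branch. A NULL in a compared column never satisfies the condition.
- a[0] bin_id=6, branch=NU → no match.
- a[1] bin_id=6, branch=FL → no match.
- a[2] bin_id=9, branch=FL → no match.
- a[3] bin_id=9, branch=NU → no match.
- a[4] bin_id=NULL, branch=FL → no match.
- a[5] bin_id=5, branch=FL → no match.
- a[6] bin_id=9, branch=NU → no match.
- plus 7 unmatched b row(s), each kept with NULL a columns.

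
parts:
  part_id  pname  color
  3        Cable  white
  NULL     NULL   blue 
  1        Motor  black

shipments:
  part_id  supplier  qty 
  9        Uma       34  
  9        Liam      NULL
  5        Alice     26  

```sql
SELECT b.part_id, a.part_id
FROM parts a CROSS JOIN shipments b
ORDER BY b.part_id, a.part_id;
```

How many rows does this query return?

CROSS JOIN pairs every row of `parts` with every row of `shipments`: 3 × 3 = 9 rows.

9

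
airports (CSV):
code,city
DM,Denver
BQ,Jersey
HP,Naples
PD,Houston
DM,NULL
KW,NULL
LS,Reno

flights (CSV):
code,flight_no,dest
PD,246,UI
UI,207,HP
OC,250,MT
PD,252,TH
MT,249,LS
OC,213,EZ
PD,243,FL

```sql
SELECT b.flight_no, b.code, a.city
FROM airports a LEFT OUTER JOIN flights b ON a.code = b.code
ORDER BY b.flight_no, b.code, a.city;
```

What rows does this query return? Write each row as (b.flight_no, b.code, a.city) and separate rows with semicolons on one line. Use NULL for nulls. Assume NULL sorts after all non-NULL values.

LEFT JOIN keeps every row from `airports`; unmatched rows get NULL for `flights`'s columns.
Matching on a.code = b.code.
Matched pairs: 3; unmatched a rows kept: 6.

(243, PD, Houston); (246, PD, Houston); (252, PD, Houston); (NULL, NULL, Denver); (NULL, NULL, Jersey); (NULL, NULL, Naples); (NULL, NULL, Reno); (NULL, NULL, NULL); (NULL, NULL, NULL)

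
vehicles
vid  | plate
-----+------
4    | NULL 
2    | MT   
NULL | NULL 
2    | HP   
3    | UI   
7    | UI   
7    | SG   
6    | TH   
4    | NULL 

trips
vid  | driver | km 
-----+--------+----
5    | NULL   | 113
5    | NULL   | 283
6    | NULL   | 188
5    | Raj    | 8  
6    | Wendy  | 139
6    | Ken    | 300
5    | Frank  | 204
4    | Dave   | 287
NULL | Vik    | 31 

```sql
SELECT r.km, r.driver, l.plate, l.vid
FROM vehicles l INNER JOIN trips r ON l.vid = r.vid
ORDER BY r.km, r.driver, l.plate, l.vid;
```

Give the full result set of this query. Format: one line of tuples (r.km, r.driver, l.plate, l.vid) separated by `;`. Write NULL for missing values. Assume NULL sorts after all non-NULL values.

(139, Wendy, TH, 6); (188, NULL, TH, 6); (287, Dave, NULL, 4); (287, Dave, NULL, 4); (300, Ken, TH, 6)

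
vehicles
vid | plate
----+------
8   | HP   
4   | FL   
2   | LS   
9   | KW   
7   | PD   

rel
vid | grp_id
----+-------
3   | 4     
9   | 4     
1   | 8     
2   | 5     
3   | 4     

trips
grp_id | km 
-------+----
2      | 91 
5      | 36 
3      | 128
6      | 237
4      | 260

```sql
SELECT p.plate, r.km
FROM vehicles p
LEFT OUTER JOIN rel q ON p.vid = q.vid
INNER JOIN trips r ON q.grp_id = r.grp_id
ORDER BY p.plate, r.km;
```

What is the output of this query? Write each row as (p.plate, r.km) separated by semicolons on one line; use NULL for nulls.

Evaluate left to right. First `vehicles p LEFT JOIN rel q` on vid: 5 row(s).
Then INNER JOIN `trips r` on grp_id: keep only rows whose q.grp_id appears in r.

(KW, 260); (LS, 36)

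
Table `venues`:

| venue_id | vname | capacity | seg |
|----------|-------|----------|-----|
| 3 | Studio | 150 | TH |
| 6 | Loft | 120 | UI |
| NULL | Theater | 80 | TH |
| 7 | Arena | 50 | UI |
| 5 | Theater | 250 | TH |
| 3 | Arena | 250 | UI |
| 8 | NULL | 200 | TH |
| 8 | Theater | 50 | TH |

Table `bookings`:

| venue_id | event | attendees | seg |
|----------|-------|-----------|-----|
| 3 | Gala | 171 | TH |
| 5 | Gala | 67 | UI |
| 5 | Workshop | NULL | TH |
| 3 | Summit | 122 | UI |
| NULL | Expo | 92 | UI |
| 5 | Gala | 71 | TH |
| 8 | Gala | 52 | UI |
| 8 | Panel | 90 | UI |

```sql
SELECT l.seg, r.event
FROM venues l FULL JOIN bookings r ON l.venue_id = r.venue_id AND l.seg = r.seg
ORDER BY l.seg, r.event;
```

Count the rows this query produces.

FULL OUTER JOIN keeps every row from both sides; unmatched rows get NULL for the other side's columns.
Matching on l.venue_id = r.venue_id AND l.seg = r.seg. A NULL in a compared column never satisfies the condition.
- venue_id=3, seg=TH: 1 matching r row(s), so 1 row(s) emitted.
- venue_id=6, seg=UI: no r row matches, row kept with r columns NULL.
- venue_id=NULL, seg=TH: no r row matches, row kept with r columns NULL.
- venue_id=7, seg=UI: no r row matches, row kept with r columns NULL.
- venue_id=5, seg=TH: 2 matching r row(s), so 2 row(s) emitted.
- venue_id=3, seg=UI: 1 matching r row(s), so 1 row(s) emitted.
- venue_id=8, seg=TH: no r row matches, row kept with r columns NULL.
- venue_id=8, seg=TH: no r row matches, row kept with r columns NULL.
- plus 4 unmatched r row(s), each kept with NULL l columns.
Total: 4 matched + 9 padded = 13 rows.

13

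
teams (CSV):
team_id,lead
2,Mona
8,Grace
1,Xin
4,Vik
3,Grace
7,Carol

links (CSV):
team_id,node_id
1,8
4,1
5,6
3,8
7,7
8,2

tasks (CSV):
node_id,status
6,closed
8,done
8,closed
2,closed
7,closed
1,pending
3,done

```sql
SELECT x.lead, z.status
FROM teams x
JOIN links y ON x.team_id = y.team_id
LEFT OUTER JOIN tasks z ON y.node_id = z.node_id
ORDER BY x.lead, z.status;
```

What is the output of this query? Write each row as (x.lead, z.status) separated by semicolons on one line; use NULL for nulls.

Evaluate left to right. First `teams x INNER JOIN links y` on team_id: 5 row(s).
Then LEFT JOIN `tasks z` on node_id: each of those 5 rows is kept; rows whose y.node_id has no match in z get NULL for z's columns.

(Carol, closed); (Grace, closed); (Grace, closed); (Grace, done); (Vik, pending); (Xin, closed); (Xin, done)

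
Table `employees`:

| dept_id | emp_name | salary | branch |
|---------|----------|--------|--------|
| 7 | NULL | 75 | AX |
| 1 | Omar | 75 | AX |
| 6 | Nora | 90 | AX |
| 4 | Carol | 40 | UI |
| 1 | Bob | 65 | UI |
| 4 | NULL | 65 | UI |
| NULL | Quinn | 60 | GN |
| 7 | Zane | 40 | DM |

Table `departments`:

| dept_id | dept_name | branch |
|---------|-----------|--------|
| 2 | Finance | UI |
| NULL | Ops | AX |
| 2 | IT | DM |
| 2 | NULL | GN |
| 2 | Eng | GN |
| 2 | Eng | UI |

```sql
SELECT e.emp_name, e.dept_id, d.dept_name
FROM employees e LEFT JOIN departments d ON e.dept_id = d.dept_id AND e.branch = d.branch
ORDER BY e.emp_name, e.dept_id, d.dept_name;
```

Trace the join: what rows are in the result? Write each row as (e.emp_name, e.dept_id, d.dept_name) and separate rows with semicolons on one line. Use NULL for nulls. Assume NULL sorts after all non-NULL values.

LEFT JOIN keeps every row from `employees`; unmatched rows get NULL for `departments`'s columns.
Matching on e.dept_id = d.dept_id AND e.branch = d.branch. A NULL in a compared column never satisfies the condition.
- dept_id=7, branch=AX: no d row matches, row kept with d columns NULL.
- dept_id=1, branch=AX: no d row matches, row kept with d columns NULL.
- dept_id=6, branch=AX: no d row matches, row kept with d columns NULL.
- dept_id=4, branch=UI: no d row matches, row kept with d columns NULL.
- dept_id=1, branch=UI: no d row matches, row kept with d columns NULL.
- dept_id=4, branch=UI: no d row matches, row kept with d columns NULL.
- dept_id=NULL, branch=GN: no d row matches, row kept with d columns NULL.
- dept_id=7, branch=DM: no d row matches, row kept with d columns NULL.
After projecting and ordering:
e.emp_name | e.dept_id | d.dept_name
Bob | 1 | NULL
Carol | 4 | NULL
Nora | 6 | NULL
Omar | 1 | NULL
Quinn | NULL | NULL
Zane | 7 | NULL
NULL | 4 | NULL
NULL | 7 | NULL

(Bob, 1, NULL); (Carol, 4, NULL); (Nora, 6, NULL); (Omar, 1, NULL); (Quinn, NULL, NULL); (Zane, 7, NULL); (NULL, 4, NULL); (NULL, 7, NULL)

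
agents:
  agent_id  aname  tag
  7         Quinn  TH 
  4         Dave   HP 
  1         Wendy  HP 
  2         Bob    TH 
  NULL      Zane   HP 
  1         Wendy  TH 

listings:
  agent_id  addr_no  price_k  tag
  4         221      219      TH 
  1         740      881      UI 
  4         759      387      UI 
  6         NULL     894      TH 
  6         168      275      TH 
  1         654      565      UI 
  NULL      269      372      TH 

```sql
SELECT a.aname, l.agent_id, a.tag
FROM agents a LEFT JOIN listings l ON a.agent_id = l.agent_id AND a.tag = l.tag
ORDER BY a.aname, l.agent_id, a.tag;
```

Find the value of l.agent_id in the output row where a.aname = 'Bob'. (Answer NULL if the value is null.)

NULL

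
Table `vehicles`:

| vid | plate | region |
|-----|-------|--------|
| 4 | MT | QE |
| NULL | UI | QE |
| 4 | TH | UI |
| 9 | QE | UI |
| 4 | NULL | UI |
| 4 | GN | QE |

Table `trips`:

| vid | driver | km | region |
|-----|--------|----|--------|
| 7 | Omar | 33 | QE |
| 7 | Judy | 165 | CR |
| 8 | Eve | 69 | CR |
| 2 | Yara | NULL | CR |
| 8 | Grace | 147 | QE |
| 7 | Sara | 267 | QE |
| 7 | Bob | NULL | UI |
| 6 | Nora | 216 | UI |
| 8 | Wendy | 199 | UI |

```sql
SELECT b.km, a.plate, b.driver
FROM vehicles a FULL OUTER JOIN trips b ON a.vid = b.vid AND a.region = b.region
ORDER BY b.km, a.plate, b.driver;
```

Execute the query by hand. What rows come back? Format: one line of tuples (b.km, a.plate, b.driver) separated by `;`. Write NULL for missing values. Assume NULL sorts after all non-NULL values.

(33, NULL, Omar); (69, NULL, Eve); (147, NULL, Grace); (165, NULL, Judy); (199, NULL, Wendy); (216, NULL, Nora); (267, NULL, Sara); (NULL, GN, NULL); (NULL, MT, NULL); (NULL, QE, NULL); (NULL, TH, NULL); (NULL, UI, NULL); (NULL, NULL, Bob); (NULL, NULL, Yara); (NULL, NULL, NULL)

FULL OUTER JOIN keeps every row from both sides; unmatched rows get NULL for the other side's columns.
Matching on a.vid = b.vid AND a.region = b.region. A NULL in a compared column never satisfies the condition.
Matched pairs: 0; unmatched a rows kept: 6; unmatched b rows kept: 9.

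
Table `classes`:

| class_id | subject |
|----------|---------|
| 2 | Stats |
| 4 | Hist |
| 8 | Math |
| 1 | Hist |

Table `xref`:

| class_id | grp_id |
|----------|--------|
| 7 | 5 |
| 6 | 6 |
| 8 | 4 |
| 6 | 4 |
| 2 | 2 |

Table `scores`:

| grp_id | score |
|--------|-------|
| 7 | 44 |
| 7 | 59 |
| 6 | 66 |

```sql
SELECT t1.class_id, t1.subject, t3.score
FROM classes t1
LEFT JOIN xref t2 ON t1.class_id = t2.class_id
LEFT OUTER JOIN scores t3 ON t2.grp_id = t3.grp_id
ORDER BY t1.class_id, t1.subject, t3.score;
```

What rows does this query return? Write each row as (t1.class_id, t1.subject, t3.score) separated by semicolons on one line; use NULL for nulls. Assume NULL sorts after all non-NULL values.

(1, Hist, NULL); (2, Stats, NULL); (4, Hist, NULL); (8, Math, NULL)

Joins associate left-to-right: classes LEFT JOIN xref on class_id gives 4 intermediate row(s).
Then LEFT JOIN `scores t3` on grp_id: each of those 4 rows is kept; rows whose t2.grp_id has no match in t3 get NULL for t3's columns.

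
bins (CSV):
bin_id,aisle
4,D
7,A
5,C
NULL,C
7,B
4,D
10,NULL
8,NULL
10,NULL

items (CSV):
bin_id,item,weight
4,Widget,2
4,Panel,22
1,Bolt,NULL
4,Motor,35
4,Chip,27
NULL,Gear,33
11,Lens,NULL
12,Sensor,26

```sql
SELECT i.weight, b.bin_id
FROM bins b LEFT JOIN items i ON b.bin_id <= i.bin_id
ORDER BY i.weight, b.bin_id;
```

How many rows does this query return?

25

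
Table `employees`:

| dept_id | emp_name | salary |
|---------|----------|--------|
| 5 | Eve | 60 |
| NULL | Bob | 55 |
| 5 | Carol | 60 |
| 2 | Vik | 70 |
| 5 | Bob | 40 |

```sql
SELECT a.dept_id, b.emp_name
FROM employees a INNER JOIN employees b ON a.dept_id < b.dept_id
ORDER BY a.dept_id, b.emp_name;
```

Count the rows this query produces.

3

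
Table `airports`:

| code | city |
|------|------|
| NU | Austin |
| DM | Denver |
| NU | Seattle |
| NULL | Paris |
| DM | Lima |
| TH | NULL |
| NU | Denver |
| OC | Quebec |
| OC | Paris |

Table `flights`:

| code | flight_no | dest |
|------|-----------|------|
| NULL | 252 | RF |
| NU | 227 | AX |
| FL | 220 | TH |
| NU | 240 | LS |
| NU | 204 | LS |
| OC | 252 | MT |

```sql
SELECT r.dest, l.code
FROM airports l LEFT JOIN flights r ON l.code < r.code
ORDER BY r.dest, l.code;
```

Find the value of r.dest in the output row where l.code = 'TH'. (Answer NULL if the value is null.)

NULL

LEFT JOIN keeps every row from `airports`; unmatched rows get NULL for `flights`'s columns.
Matching on l.code < r.code. A NULL in a compared column never satisfies the condition.
- l[0] code=NU → 1 match(es) in r → 1 row(s).
- l[1] code=DM → 5 match(es) in r → 5 row(s).
- l[2] code=NU → 1 match(es) in r → 1 row(s).
- l[3] code=NULL → no match; kept with NULLs on the r side.
- l[4] code=DM → 5 match(es) in r → 5 row(s).
- l[5] code=TH → no match; kept with NULLs on the r side.
- l[6] code=NU → 1 match(es) in r → 1 row(s).
- l[7] code=OC → no match; kept with NULLs on the r side.
- l[8] code=OC → no match; kept with NULLs on the r side.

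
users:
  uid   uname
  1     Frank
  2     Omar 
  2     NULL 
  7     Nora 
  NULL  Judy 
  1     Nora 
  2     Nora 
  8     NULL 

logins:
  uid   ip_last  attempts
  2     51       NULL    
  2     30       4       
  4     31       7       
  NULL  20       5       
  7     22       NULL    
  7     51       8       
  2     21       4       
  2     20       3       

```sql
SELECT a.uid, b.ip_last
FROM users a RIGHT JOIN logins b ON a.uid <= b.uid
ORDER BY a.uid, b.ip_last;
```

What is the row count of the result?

38

RIGHT JOIN keeps every row from `logins`; unmatched rows get NULL for `users`'s columns.
Matching on a.uid <= b.uid. A NULL in a compared column never satisfies the condition.
Matched pairs: 37; unmatched b rows kept: 1.
Total: 37 matched + 1 padded = 38 rows.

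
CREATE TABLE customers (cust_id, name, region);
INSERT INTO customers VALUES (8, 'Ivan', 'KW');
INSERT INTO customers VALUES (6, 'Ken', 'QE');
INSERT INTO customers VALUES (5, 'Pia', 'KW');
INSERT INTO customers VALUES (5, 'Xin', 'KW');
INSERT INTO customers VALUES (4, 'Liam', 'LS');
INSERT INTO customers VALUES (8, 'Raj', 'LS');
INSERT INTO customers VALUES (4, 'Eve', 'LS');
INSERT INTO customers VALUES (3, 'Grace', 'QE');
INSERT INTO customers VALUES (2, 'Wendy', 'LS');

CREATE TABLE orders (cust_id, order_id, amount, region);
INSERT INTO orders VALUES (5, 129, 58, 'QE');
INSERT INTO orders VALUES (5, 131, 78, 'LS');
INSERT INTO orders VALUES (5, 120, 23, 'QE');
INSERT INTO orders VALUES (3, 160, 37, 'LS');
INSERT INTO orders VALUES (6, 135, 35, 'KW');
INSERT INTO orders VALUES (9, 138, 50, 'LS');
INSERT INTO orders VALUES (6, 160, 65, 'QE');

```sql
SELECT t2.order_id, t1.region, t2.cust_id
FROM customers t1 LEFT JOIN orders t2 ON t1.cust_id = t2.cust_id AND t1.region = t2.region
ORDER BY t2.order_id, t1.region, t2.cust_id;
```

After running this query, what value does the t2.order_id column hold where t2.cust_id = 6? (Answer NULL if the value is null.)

160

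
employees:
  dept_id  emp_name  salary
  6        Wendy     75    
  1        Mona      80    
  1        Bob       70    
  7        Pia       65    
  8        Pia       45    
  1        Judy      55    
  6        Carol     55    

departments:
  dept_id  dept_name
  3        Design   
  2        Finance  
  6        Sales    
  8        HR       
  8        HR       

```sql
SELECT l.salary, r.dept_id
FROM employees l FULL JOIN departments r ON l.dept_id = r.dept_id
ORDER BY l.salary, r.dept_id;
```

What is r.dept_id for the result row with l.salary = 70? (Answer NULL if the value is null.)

NULL

FULL OUTER JOIN keeps every row from both sides; unmatched rows get NULL for the other side's columns.
Matching on l.dept_id = r.dept_id.
- l[0] dept_id=6 → 1 match(es) in r → 1 row(s).
- l[1] dept_id=1 → no match; kept with NULLs on the r side.
- l[2] dept_id=1 → no match; kept with NULLs on the r side.
- l[3] dept_id=7 → no match; kept with NULLs on the r side.
- l[4] dept_id=8 → 2 match(es) in r → 2 row(s).
- l[5] dept_id=1 → no match; kept with NULLs on the r side.
- l[6] dept_id=6 → 1 match(es) in r → 1 row(s).
- 2 r row(s) had no l match → kept, l columns NULL.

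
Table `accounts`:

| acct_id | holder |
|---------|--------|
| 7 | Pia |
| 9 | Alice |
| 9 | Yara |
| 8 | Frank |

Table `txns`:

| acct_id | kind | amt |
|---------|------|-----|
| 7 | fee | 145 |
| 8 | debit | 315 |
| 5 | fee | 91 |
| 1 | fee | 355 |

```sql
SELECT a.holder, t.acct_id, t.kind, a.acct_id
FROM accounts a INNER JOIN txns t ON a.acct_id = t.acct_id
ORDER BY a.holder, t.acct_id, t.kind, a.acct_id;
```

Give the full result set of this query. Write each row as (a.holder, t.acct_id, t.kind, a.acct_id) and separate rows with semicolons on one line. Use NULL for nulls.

(Frank, 8, debit, 8); (Pia, 7, fee, 7)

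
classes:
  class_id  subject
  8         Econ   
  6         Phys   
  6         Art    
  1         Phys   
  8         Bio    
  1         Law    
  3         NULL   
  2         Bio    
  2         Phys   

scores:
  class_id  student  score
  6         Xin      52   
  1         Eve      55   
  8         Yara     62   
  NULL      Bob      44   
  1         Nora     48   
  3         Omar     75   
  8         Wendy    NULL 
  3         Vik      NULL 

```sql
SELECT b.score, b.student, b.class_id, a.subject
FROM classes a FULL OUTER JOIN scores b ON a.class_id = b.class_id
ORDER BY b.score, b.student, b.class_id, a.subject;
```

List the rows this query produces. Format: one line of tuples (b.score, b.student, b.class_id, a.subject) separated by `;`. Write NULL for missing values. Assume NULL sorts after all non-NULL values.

(44, Bob, NULL, NULL); (48, Nora, 1, Law); (48, Nora, 1, Phys); (52, Xin, 6, Art); (52, Xin, 6, Phys); (55, Eve, 1, Law); (55, Eve, 1, Phys); (62, Yara, 8, Bio); (62, Yara, 8, Econ); (75, Omar, 3, NULL); (NULL, Vik, 3, NULL); (NULL, Wendy, 8, Bio); (NULL, Wendy, 8, Econ); (NULL, NULL, NULL, Bio); (NULL, NULL, NULL, Phys)

FULL OUTER JOIN keeps every row from both sides; unmatched rows get NULL for the other side's columns.
Matching on a.class_id = b.class_id. A NULL in a compared column never satisfies the condition.
Matched pairs: 12; unmatched a rows kept: 2; unmatched b rows kept: 1.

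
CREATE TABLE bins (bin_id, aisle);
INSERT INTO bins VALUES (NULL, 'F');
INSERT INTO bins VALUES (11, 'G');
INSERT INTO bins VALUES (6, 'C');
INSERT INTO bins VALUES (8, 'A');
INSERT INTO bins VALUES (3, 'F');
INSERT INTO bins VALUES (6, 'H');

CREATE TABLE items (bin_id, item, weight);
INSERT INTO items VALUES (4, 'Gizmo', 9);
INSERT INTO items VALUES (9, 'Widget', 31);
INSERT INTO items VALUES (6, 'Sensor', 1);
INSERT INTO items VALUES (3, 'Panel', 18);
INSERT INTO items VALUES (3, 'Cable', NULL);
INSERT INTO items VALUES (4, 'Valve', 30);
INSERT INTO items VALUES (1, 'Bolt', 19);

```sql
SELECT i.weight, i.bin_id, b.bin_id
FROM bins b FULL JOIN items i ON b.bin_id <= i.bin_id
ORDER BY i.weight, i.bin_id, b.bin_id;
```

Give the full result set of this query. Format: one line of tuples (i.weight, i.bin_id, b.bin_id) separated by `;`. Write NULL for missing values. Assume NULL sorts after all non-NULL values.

FULL OUTER JOIN keeps every row from both sides; unmatched rows get NULL for the other side's columns.
Matching on b.bin_id <= i.bin_id. A NULL in a compared column never satisfies the condition.
Matched pairs: 11; unmatched b rows kept: 2; unmatched i rows kept: 1.

(1, 6, 3); (1, 6, 6); (1, 6, 6); (9, 4, 3); (18, 3, 3); (19, 1, NULL); (30, 4, 3); (31, 9, 3); (31, 9, 6); (31, 9, 6); (31, 9, 8); (NULL, 3, 3); (NULL, NULL, 11); (NULL, NULL, NULL)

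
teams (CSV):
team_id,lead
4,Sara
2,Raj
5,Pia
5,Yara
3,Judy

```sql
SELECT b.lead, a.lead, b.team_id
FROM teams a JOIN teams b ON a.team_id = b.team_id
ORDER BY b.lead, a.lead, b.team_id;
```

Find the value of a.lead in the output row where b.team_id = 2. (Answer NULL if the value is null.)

Raj

INNER JOIN keeps only pairs where the ON condition holds.
Matching on a.team_id = b.team_id.
- a row (team_id=4): matches 1 b row(s) → 1 output row(s).
- a row (team_id=2): matches 1 b row(s) → 1 output row(s).
- a row (team_id=5): matches 2 b row(s) → 2 output row(s).
- a row (team_id=5): matches 2 b row(s) → 2 output row(s).
- a row (team_id=3): matches 1 b row(s) → 1 output row(s).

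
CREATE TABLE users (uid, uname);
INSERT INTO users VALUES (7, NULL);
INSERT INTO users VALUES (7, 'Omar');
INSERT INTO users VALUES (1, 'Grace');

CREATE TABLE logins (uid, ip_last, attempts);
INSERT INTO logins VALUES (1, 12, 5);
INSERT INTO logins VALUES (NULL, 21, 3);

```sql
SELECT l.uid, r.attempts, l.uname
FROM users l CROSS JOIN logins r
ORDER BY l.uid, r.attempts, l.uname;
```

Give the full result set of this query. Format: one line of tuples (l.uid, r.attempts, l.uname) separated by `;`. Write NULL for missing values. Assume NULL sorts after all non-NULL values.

(1, 3, Grace); (1, 5, Grace); (7, 3, Omar); (7, 3, NULL); (7, 5, Omar); (7, 5, NULL)

CROSS JOIN pairs every row of `users` with every row of `logins`: 3 × 2 = 6 rows.
After projecting and ordering:
l.uid | r.attempts | l.uname
1 | 3 | Grace
1 | 5 | Grace
7 | 3 | Omar
7 | 3 | NULL
7 | 5 | Omar
7 | 5 | NULL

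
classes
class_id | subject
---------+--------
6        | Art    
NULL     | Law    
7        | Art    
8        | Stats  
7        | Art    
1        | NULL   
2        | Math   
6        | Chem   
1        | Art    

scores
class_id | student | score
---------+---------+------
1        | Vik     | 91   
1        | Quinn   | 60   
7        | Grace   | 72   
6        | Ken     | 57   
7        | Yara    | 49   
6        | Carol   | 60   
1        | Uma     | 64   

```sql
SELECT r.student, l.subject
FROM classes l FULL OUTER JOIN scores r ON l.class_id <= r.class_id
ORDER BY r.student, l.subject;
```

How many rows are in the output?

32

FULL OUTER JOIN keeps every row from both sides; unmatched rows get NULL for the other side's columns.
Matching on l.class_id <= r.class_id. A NULL in a compared column never satisfies the condition.
- class_id=6: 4 matching r row(s), so 4 row(s) emitted.
- class_id=NULL: no r row matches, row kept with r columns NULL.
- class_id=7: 2 matching r row(s), so 2 row(s) emitted.
- class_id=8: no r row matches, row kept with r columns NULL.
- class_id=7: 2 matching r row(s), so 2 row(s) emitted.
- class_id=1: 7 matching r row(s), so 7 row(s) emitted.
- class_id=2: 4 matching r row(s), so 4 row(s) emitted.
- class_id=6: 4 matching r row(s), so 4 row(s) emitted.
- class_id=1: 7 matching r row(s), so 7 row(s) emitted.
Total: 30 matched + 2 padded = 32 rows.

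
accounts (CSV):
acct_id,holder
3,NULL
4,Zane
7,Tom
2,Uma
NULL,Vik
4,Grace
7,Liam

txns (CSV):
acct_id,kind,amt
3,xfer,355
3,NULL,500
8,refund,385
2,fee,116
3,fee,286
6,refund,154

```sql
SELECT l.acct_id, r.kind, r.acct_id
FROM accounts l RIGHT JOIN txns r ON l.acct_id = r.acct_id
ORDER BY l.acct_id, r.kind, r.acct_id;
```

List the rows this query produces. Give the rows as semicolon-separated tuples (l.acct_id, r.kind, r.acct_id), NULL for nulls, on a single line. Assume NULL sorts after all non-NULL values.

RIGHT JOIN keeps every row from `txns`; unmatched rows get NULL for `accounts`'s columns.
Matching on l.acct_id = r.acct_id. A NULL in a compared column never satisfies the condition.
Matched pairs: 4; unmatched r rows kept: 2.

(2, fee, 2); (3, fee, 3); (3, xfer, 3); (3, NULL, 3); (NULL, refund, 6); (NULL, refund, 8)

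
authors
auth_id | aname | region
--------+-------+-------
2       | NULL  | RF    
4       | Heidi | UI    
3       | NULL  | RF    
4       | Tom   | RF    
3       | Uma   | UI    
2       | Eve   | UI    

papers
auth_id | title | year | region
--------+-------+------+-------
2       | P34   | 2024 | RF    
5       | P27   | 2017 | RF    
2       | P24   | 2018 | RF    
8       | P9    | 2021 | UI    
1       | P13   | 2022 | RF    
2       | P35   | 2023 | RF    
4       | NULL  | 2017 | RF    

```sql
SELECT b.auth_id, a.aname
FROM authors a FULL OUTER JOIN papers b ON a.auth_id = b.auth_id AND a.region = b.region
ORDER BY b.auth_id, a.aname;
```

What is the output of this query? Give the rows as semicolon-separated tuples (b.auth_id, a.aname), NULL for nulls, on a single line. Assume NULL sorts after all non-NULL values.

(1, NULL); (2, NULL); (2, NULL); (2, NULL); (4, Tom); (5, NULL); (8, NULL); (NULL, Eve); (NULL, Heidi); (NULL, Uma); (NULL, NULL)

FULL OUTER JOIN keeps every row from both sides; unmatched rows get NULL for the other side's columns.
Matching on a.auth_id = b.auth_id AND a.region = b.region.
Matched pairs: 4; unmatched a rows kept: 4; unmatched b rows kept: 3.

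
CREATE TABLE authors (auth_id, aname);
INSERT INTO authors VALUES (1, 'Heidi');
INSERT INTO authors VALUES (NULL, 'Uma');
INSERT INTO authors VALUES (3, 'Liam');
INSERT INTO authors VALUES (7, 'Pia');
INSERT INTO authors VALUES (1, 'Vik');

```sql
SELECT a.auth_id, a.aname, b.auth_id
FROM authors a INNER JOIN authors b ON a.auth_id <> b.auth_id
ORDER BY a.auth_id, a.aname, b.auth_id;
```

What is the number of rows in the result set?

10

INNER JOIN keeps only pairs where the ON condition holds.
Matching on a.auth_id <> b.auth_id. A NULL in a compared column never satisfies the condition.
Matched pairs: 10.
Total: 10 rows.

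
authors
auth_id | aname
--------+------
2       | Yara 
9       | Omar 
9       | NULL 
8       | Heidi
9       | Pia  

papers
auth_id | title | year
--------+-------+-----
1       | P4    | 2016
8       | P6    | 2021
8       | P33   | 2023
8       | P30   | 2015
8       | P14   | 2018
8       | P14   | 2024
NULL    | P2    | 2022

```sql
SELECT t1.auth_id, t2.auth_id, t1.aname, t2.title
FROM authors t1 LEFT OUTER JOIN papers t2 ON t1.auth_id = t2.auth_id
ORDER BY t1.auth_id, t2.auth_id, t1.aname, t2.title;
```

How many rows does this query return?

LEFT JOIN keeps every row from `authors`; unmatched rows get NULL for `papers`'s columns.
Matching on t1.auth_id = t2.auth_id. A NULL in a compared column never satisfies the condition.
- t1 row (auth_id=2): no match → kept, t2 columns NULL.
- t1 row (auth_id=9): no match → kept, t2 columns NULL.
- t1 row (auth_id=9): no match → kept, t2 columns NULL.
- t1 row (auth_id=8): matches 5 t2 row(s) → 5 output row(s).
- t1 row (auth_id=9): no match → kept, t2 columns NULL.
Total: 5 matched + 4 padded = 9 rows.

9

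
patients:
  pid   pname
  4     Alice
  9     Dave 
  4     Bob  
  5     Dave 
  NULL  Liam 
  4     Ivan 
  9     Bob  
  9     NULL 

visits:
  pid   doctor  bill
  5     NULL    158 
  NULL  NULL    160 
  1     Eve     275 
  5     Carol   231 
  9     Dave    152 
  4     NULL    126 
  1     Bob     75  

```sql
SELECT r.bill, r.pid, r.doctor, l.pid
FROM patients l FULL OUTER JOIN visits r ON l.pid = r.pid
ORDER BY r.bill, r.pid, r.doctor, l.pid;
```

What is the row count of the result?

12

FULL OUTER JOIN keeps every row from both sides; unmatched rows get NULL for the other side's columns.
Matching on l.pid = r.pid. A NULL in a compared column never satisfies the condition.
Matched pairs: 8; unmatched l rows kept: 1; unmatched r rows kept: 3.
Total: 8 matched + 4 padded = 12 rows.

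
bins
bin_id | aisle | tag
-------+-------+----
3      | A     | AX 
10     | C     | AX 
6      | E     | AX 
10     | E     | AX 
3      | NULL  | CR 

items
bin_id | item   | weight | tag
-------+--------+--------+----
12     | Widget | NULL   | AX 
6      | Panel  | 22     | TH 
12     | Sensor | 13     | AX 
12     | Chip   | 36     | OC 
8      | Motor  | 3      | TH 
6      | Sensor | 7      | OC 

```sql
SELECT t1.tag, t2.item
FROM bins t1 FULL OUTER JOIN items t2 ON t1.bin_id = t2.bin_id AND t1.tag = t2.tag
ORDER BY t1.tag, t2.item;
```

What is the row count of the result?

FULL OUTER JOIN keeps every row from both sides; unmatched rows get NULL for the other side's columns.
Matching on t1.bin_id = t2.bin_id AND t1.tag = t2.tag.
- bin_id=3, tag=AX: no t2 row matches, row kept with t2 columns NULL.
- bin_id=10, tag=AX: no t2 row matches, row kept with t2 columns NULL.
- bin_id=6, tag=AX: no t2 row matches, row kept with t2 columns NULL.
- bin_id=10, tag=AX: no t2 row matches, row kept with t2 columns NULL.
- bin_id=3, tag=CR: no t2 row matches, row kept with t2 columns NULL.
- plus 6 unmatched t2 row(s), each kept with NULL t1 columns.
Total: 0 matched + 11 padded = 11 rows.

11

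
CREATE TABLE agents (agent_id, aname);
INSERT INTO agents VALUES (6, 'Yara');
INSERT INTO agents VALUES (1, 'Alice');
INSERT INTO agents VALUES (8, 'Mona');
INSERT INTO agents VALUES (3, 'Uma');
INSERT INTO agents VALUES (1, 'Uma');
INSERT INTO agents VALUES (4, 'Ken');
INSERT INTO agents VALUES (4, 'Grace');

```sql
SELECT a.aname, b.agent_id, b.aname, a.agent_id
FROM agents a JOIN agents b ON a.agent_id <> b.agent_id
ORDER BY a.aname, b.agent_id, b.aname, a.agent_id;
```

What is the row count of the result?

38

INNER JOIN keeps only pairs where the ON condition holds.
Matching on a.agent_id <> b.agent_id.
- a row (agent_id=6): matches 6 b row(s) → 6 output row(s).
- a row (agent_id=1): matches 5 b row(s) → 5 output row(s).
- a row (agent_id=8): matches 6 b row(s) → 6 output row(s).
- a row (agent_id=3): matches 6 b row(s) → 6 output row(s).
- a row (agent_id=1): matches 5 b row(s) → 5 output row(s).
- a row (agent_id=4): matches 5 b row(s) → 5 output row(s).
- a row (agent_id=4): matches 5 b row(s) → 5 output row(s).
Total: 38 rows.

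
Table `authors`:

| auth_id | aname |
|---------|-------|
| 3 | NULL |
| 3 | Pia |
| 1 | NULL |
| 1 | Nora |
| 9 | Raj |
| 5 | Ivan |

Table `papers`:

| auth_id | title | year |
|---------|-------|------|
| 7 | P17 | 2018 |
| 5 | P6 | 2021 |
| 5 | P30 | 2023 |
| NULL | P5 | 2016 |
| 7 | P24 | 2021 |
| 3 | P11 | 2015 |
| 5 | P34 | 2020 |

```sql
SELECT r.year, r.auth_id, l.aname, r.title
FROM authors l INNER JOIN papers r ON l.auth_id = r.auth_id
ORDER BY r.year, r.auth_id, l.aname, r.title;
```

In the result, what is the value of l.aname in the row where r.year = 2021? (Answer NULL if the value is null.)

Ivan

INNER JOIN keeps only pairs where the ON condition holds.
Matching on l.auth_id = r.auth_id. A NULL in a compared column never satisfies the condition.
Matched pairs: 5.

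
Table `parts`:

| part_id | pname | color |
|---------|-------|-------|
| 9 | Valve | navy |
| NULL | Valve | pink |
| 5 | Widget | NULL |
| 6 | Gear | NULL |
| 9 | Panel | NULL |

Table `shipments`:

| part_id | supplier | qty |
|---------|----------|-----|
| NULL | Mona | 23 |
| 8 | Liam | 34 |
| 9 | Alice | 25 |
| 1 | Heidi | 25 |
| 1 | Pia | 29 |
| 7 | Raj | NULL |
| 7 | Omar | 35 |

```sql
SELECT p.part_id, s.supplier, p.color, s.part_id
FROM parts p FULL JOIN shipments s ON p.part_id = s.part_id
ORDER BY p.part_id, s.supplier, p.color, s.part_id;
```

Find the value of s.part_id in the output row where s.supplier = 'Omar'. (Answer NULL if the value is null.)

7

FULL OUTER JOIN keeps every row from both sides; unmatched rows get NULL for the other side's columns.
Matching on p.part_id = s.part_id. A NULL in a compared column never satisfies the condition.
Matched pairs: 2; unmatched p rows kept: 3; unmatched s rows kept: 6.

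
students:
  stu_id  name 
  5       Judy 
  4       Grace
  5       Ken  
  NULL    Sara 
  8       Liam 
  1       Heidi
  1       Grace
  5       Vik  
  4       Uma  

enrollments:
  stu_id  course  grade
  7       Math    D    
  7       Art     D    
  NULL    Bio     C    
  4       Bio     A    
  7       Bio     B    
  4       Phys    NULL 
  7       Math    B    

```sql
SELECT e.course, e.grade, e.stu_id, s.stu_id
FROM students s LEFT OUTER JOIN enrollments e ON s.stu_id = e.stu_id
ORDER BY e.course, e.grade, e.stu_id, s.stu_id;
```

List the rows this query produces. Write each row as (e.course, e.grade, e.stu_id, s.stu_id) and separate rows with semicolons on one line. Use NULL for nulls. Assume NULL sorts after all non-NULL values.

(Bio, A, 4, 4); (Bio, A, 4, 4); (Phys, NULL, 4, 4); (Phys, NULL, 4, 4); (NULL, NULL, NULL, 1); (NULL, NULL, NULL, 1); (NULL, NULL, NULL, 5); (NULL, NULL, NULL, 5); (NULL, NULL, NULL, 5); (NULL, NULL, NULL, 8); (NULL, NULL, NULL, NULL)

LEFT JOIN keeps every row from `students`; unmatched rows get NULL for `enrollments`'s columns.
Matching on s.stu_id = e.stu_id. A NULL in a compared column never satisfies the condition.
- s (stu_id=5) has no partner → padded with NULL.
- s (stu_id=4) pairs with 2 row(s) of e.
- s (stu_id=5) has no partner → padded with NULL.
- s (stu_id=NULL) has no partner → padded with NULL.
- s (stu_id=8) has no partner → padded with NULL.
- s (stu_id=1) has no partner → padded with NULL.
- s (stu_id=1) has no partner → padded with NULL.
- s (stu_id=5) has no partner → padded with NULL.
- s (stu_id=4) pairs with 2 row(s) of e.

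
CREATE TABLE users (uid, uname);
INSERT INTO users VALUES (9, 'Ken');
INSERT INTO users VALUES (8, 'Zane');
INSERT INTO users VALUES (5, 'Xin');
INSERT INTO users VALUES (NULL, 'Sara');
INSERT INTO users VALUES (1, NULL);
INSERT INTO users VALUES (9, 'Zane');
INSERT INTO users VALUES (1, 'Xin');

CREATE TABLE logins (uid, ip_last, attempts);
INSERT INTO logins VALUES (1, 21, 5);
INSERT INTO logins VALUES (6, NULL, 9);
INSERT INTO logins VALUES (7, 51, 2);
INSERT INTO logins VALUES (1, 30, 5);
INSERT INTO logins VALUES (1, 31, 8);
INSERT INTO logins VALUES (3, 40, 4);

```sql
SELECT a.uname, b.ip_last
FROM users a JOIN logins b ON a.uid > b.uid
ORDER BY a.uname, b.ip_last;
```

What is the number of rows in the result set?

INNER JOIN keeps only pairs where the ON condition holds.
Matching on a.uid > b.uid. A NULL in a compared column never satisfies the condition.
Matched pairs: 22.
Total: 22 rows.

22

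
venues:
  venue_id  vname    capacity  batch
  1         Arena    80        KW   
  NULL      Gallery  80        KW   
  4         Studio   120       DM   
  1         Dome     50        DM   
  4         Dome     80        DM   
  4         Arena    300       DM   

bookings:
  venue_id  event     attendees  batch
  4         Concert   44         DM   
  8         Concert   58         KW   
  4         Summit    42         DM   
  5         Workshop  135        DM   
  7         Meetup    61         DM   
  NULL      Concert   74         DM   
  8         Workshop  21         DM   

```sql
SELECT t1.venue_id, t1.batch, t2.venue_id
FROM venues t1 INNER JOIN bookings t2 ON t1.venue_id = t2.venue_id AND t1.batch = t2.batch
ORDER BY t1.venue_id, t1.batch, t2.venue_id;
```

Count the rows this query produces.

INNER JOIN keeps only pairs where the ON condition holds.
Matching on t1.venue_id = t2.venue_id AND t1.batch = t2.batch. A NULL in a compared column never satisfies the condition.
- t1 row (venue_id=1, batch=KW): no match → dropped.
- t1 row (venue_id=NULL, batch=KW): no match → dropped.
- t1 row (venue_id=4, batch=DM): matches 2 t2 row(s) → 2 output row(s).
- t1 row (venue_id=1, batch=DM): no match → dropped.
- t1 row (venue_id=4, batch=DM): matches 2 t2 row(s) → 2 output row(s).
- t1 row (venue_id=4, batch=DM): matches 2 t2 row(s) → 2 output row(s).
Total: 6 rows.

6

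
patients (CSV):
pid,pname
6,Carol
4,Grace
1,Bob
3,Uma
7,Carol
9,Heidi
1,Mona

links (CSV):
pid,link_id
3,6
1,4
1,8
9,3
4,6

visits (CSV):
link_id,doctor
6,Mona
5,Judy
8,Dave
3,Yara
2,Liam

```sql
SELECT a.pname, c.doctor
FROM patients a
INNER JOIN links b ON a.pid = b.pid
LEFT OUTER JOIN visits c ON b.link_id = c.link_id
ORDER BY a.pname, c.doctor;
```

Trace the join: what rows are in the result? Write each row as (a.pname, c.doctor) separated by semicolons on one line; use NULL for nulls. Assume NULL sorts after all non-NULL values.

Step 1 — a INNER JOIN b on pid → 7 row(s).
Then LEFT JOIN `visits c` on link_id: each of those 7 rows is kept; rows whose b.link_id has no match in c get NULL for c's columns.

(Bob, Dave); (Bob, NULL); (Grace, Mona); (Heidi, Yara); (Mona, Dave); (Mona, NULL); (Uma, Mona)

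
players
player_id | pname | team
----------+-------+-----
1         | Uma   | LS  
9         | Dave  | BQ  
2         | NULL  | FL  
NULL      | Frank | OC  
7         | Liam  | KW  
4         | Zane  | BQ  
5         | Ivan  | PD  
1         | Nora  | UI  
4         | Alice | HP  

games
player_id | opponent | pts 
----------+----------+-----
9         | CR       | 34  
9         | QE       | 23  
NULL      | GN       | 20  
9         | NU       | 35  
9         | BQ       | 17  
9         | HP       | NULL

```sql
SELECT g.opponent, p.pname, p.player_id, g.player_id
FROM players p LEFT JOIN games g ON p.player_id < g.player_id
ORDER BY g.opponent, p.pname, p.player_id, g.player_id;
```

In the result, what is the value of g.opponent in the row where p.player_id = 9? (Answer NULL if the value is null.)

LEFT JOIN keeps every row from `players`; unmatched rows get NULL for `games`'s columns.
Matching on p.player_id < g.player_id. A NULL in a compared column never satisfies the condition.
- p (player_id=1) pairs with 5 row(s) of g.
- p (player_id=9) has no partner → padded with NULL.
- p (player_id=2) pairs with 5 row(s) of g.
- p (player_id=NULL) has no partner → padded with NULL.
- p (player_id=7) pairs with 5 row(s) of g.
- p (player_id=4) pairs with 5 row(s) of g.
- p (player_id=5) pairs with 5 row(s) of g.
- p (player_id=1) pairs with 5 row(s) of g.
- p (player_id=4) pairs with 5 row(s) of g.

NULL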